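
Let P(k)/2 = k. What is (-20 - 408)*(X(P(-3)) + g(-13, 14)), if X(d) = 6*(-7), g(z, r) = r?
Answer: 11984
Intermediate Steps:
P(k) = 2*k
X(d) = -42
(-20 - 408)*(X(P(-3)) + g(-13, 14)) = (-20 - 408)*(-42 + 14) = -428*(-28) = 11984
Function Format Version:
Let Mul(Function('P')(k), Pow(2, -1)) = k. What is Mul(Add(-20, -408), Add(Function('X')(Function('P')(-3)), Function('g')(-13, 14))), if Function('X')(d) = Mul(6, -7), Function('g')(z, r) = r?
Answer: 11984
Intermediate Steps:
Function('P')(k) = Mul(2, k)
Function('X')(d) = -42
Mul(Add(-20, -408), Add(Function('X')(Function('P')(-3)), Function('g')(-13, 14))) = Mul(Add(-20, -408), Add(-42, 14)) = Mul(-428, -28) = 11984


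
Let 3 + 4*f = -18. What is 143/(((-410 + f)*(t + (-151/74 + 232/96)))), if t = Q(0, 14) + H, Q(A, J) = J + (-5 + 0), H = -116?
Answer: 23088/7148491 ≈ 0.0032298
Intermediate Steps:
f = -21/4 (f = -¾ + (¼)*(-18) = -¾ - 9/2 = -21/4 ≈ -5.2500)
Q(A, J) = -5 + J (Q(A, J) = J - 5 = -5 + J)
t = -107 (t = (-5 + 14) - 116 = 9 - 116 = -107)
143/(((-410 + f)*(t + (-151/74 + 232/96)))) = 143/(((-410 - 21/4)*(-107 + (-151/74 + 232/96)))) = 143/((-1661*(-107 + (-151*1/74 + 232*(1/96)))/4)) = 143/((-1661*(-107 + (-151/74 + 29/12))/4)) = 143/((-1661*(-107 + 167/444)/4)) = 143/((-1661/4*(-47341/444))) = 143/(78633401/1776) = 143*(1776/78633401) = 23088/7148491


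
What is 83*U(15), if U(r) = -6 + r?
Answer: 747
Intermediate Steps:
83*U(15) = 83*(-6 + 15) = 83*9 = 747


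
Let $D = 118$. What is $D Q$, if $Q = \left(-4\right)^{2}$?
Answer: $1888$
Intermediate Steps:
$Q = 16$
$D Q = 118 \cdot 16 = 1888$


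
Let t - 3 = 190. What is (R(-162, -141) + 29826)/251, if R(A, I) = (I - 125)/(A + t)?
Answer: 924340/7781 ≈ 118.79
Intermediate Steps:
t = 193 (t = 3 + 190 = 193)
R(A, I) = (-125 + I)/(193 + A) (R(A, I) = (I - 125)/(A + 193) = (-125 + I)/(193 + A))
(R(-162, -141) + 29826)/251 = ((-125 - 141)/(193 - 162) + 29826)/251 = (-266/31 + 29826)*(1/251) = (924340/31)*(1/251) = 924340/7781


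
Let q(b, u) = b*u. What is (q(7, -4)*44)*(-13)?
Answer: 16016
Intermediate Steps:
(q(7, -4)*44)*(-13) = ((7*(-4))*44)*(-13) = -28*44*(-13) = -1232*(-13) = 16016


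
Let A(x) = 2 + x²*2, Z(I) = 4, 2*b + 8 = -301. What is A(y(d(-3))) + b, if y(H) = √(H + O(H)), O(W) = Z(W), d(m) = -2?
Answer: -297/2 ≈ -148.50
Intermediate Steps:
b = -309/2 (b = -4 + (½)*(-301) = -4 - 301/2 = -309/2 ≈ -154.50)
O(W) = 4
y(H) = √(4 + H) (y(H) = √(H + 4) = √(4 + H))
A(x) = 2 + 2*x²
A(y(d(-3))) + b = (2 + 2*(√(4 - 2))²) - 309/2 = (2 + 2*(√2)²) - 309/2 = (2 + 2*2) - 309/2 = (2 + 4) - 309/2 = 6 - 309/2 = -297/2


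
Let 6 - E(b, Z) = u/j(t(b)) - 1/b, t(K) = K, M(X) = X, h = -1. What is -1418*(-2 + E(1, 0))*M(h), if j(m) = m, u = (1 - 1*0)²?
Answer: 5672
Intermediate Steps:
u = 1 (u = (1 + 0)² = 1² = 1)
E(b, Z) = 6 (E(b, Z) = 6 - (1/b - 1/b) = 6 - 1*0 = 6 + 0 = 6)
-1418*(-2 + E(1, 0))*M(h) = -1418*(-2 + 6)*(-1) = -5672*(-1) = -1418*(-4) = 5672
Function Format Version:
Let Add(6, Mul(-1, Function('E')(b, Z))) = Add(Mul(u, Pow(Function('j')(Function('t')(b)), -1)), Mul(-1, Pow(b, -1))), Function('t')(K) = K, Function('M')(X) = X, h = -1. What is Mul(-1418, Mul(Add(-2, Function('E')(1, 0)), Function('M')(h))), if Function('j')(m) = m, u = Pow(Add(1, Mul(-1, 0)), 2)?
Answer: 5672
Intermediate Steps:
u = 1 (u = Pow(Add(1, 0), 2) = Pow(1, 2) = 1)
Function('E')(b, Z) = 6 (Function('E')(b, Z) = Add(6, Mul(-1, Add(Mul(1, Pow(b, -1)), Mul(-1, Pow(b, -1))))) = Add(6, Mul(-1, Add(Pow(b, -1), Mul(-1, Pow(b, -1))))) = Add(6, Mul(-1, 0)) = Add(6, 0) = 6)
Mul(-1418, Mul(Add(-2, Function('E')(1, 0)), Function('M')(h))) = Mul(-1418, Mul(Add(-2, 6), -1)) = Mul(-1418, Mul(4, -1)) = Mul(-1418, -4) = 5672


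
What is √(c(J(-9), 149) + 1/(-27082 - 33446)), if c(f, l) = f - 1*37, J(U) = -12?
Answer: I*√11219897559/15132 ≈ 7.0*I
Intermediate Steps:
c(f, l) = -37 + f (c(f, l) = f - 37 = -37 + f)
√(c(J(-9), 149) + 1/(-27082 - 33446)) = √((-37 - 12) + 1/(-27082 - 33446)) = √(-49 + 1/(-60528)) = √(-49 - 1/60528) = √(-2965873/60528) = I*√11219897559/15132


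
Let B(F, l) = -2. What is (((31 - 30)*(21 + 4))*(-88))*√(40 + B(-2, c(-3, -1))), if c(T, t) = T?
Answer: -2200*√38 ≈ -13562.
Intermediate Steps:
(((31 - 30)*(21 + 4))*(-88))*√(40 + B(-2, c(-3, -1))) = (((31 - 30)*(21 + 4))*(-88))*√(40 - 2) = ((1*25)*(-88))*√38 = (25*(-88))*√38 = -2200*√38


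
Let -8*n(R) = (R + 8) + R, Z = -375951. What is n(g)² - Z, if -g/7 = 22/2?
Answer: 6020545/16 ≈ 3.7628e+5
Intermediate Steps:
g = -77 (g = -154/2 = -7*11 = -77)
n(R) = -1 - R/4 (n(R) = -((R + 8) + R)/8 = -((8 + R) + R)/8 = -(8 + 2*R)/8 = -1 - R/4)
n(g)² - Z = (-1 - ¼*(-77))² - 1*(-375951) = (-1 + 77/4)² + 375951 = (73/4)² + 375951 = 5329/16 + 375951 = 6020545/16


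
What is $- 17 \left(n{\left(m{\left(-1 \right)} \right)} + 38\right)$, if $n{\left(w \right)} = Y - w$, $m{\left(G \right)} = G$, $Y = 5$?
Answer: $-748$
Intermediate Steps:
$n{\left(w \right)} = 5 - w$
$- 17 \left(n{\left(m{\left(-1 \right)} \right)} + 38\right) = - 17 \left(\left(5 - -1\right) + 38\right) = - 17 \left(\left(5 + 1\right) + 38\right) = - 17 \left(6 + 38\right) = \left(-17\right) 44 = -748$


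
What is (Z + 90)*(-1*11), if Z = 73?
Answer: -1793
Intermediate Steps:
(Z + 90)*(-1*11) = (73 + 90)*(-1*11) = 163*(-11) = -1793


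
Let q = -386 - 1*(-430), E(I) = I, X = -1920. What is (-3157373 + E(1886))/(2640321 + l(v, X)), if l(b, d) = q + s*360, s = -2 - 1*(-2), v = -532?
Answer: -3155487/2640365 ≈ -1.1951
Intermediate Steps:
s = 0 (s = -2 + 2 = 0)
q = 44 (q = -386 + 430 = 44)
l(b, d) = 44 (l(b, d) = 44 + 0*360 = 44 + 0 = 44)
(-3157373 + E(1886))/(2640321 + l(v, X)) = (-3157373 + 1886)/(2640321 + 44) = -3155487/2640365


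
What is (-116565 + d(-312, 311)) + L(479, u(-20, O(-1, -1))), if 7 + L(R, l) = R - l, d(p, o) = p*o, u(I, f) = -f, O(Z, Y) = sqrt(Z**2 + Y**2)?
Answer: -213125 + sqrt(2) ≈ -2.1312e+5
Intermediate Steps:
O(Z, Y) = sqrt(Y**2 + Z**2)
d(p, o) = o*p
L(R, l) = -7 + R - l (L(R, l) = -7 + (R - l) = -7 + R - l)
(-116565 + d(-312, 311)) + L(479, u(-20, O(-1, -1))) = (-116565 + 311*(-312)) + (-7 + 479 - (-1)*sqrt((-1)**2 + (-1)**2)) = (-116565 - 97032) + (-7 + 479 - (-1)*sqrt(1 + 1)) = -213597 + (-7 + 479 - (-1)*sqrt(2)) = -213597 + (-7 + 479 + sqrt(2)) = -213597 + (472 + sqrt(2)) = -213125 + sqrt(2)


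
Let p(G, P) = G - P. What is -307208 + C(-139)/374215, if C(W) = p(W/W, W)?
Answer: -22992368316/74843 ≈ -3.0721e+5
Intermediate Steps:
C(W) = 1 - W (C(W) = W/W - W = 1 - W)
-307208 + C(-139)/374215 = -307208 + (1 - 1*(-139))/374215 = -307208 + (1 + 139)*(1/374215) = -307208 + 140*(1/374215) = -307208 + 28/74843 = -22992368316/74843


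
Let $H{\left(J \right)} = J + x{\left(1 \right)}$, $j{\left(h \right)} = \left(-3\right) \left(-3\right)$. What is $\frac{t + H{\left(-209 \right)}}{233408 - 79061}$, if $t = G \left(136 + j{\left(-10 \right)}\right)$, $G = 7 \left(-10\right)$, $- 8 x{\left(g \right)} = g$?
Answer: $- \frac{82873}{1234776} \approx -0.067116$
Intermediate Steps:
$x{\left(g \right)} = - \frac{g}{8}$
$j{\left(h \right)} = 9$
$H{\left(J \right)} = - \frac{1}{8} + J$ ($H{\left(J \right)} = J - \frac{1}{8} = - \frac{1}{8} + J$)
$G = -70$
$t = -10150$ ($t = - 70 \left(136 + 9\right) = \left(-70\right) 145 = -10150$)
$\frac{t + H{\left(-209 \right)}}{233408 - 79061} = \frac{-10150 - \frac{1673}{8}}{233408 - 79061} = \frac{-10150 - \frac{1673}{8}}{154347} = \left(- \frac{82873}{8}\right) \frac{1}{154347} = - \frac{82873}{1234776}$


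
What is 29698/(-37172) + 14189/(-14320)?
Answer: -238177217/133075760 ≈ -1.7898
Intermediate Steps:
29698/(-37172) + 14189/(-14320) = 29698*(-1/37172) + 14189*(-1/14320) = -14849/18586 - 14189/14320 = -238177217/133075760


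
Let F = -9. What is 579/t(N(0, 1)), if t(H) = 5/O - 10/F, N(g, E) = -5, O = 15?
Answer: 5211/13 ≈ 400.85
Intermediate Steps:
t(H) = 13/9 (t(H) = 5/15 - 10/(-9) = 5*(1/15) - 10*(-⅑) = ⅓ + 10/9 = 13/9)
579/t(N(0, 1)) = 579/(13/9) = 579*(9/13) = 5211/13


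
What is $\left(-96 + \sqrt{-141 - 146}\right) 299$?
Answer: $-28704 + 299 i \sqrt{287} \approx -28704.0 + 5065.4 i$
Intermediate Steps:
$\left(-96 + \sqrt{-141 - 146}\right) 299 = \left(-96 + \sqrt{-287}\right) 299 = \left(-96 + i \sqrt{287}\right) 299 = -28704 + 299 i \sqrt{287}$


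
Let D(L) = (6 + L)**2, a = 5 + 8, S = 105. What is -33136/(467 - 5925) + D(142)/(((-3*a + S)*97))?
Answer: 82922176/8735529 ≈ 9.4925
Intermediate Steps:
a = 13
-33136/(467 - 5925) + D(142)/(((-3*a + S)*97)) = -33136/(467 - 5925) + (6 + 142)**2/(((-3*13 + 105)*97)) = -33136/(-5458) + 148**2/(((-39 + 105)*97)) = -33136*(-1/5458) + 21904/((66*97)) = 16568/2729 + 21904/6402 = 16568/2729 + 21904*(1/6402) = 16568/2729 + 10952/3201 = 82922176/8735529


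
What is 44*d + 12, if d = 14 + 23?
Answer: 1640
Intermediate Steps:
d = 37
44*d + 12 = 44*37 + 12 = 1628 + 12 = 1640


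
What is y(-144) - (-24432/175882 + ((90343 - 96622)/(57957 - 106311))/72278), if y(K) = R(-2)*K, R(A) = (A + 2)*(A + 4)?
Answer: 14231172577151/102449225120564 ≈ 0.13891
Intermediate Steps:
R(A) = (2 + A)*(4 + A)
y(K) = 0 (y(K) = (8 + (-2)**2 + 6*(-2))*K = (8 + 4 - 12)*K = 0*K = 0)
y(-144) - (-24432/175882 + ((90343 - 96622)/(57957 - 106311))/72278) = 0 - (-24432/175882 + ((90343 - 96622)/(57957 - 106311))/72278) = 0 - (-24432*1/175882 - 6279/(-48354)*(1/72278)) = 0 - (-12216/87941 - 6279*(-1/48354)*(1/72278)) = 0 - (-12216/87941 + (2093/16118)*(1/72278)) = 0 - (-12216/87941 + 2093/1164976804) = 0 - 1*(-14231172577151/102449225120564) = 0 + 14231172577151/102449225120564 = 14231172577151/102449225120564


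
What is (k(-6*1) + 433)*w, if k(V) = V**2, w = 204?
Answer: 95676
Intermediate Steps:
(k(-6*1) + 433)*w = ((-6*1)**2 + 433)*204 = ((-6)**2 + 433)*204 = (36 + 433)*204 = 469*204 = 95676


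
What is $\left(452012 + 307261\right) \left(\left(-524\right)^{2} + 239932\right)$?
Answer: $390652032684$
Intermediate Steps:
$\left(452012 + 307261\right) \left(\left(-524\right)^{2} + 239932\right) = 759273 \left(274576 + 239932\right) = 759273 \cdot 514508 = 390652032684$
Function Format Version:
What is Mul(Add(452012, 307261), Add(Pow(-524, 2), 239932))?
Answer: 390652032684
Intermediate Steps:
Mul(Add(452012, 307261), Add(Pow(-524, 2), 239932)) = Mul(759273, Add(274576, 239932)) = Mul(759273, 514508) = 390652032684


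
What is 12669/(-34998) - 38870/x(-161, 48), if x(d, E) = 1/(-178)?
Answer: 80715416537/11666 ≈ 6.9189e+6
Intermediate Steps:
x(d, E) = -1/178
12669/(-34998) - 38870/x(-161, 48) = 12669/(-34998) - 38870/(-1/178) = 12669*(-1/34998) - 38870*(-178) = -4223/11666 + 6918860 = 80715416537/11666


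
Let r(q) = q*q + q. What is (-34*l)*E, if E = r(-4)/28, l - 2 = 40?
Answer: -612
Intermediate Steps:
l = 42 (l = 2 + 40 = 42)
r(q) = q + q**2 (r(q) = q**2 + q = q + q**2)
E = 3/7 (E = -4*(1 - 4)/28 = -4*(-3)*(1/28) = 12*(1/28) = 3/7 ≈ 0.42857)
(-34*l)*E = -34*42*(3/7) = -1428*3/7 = -612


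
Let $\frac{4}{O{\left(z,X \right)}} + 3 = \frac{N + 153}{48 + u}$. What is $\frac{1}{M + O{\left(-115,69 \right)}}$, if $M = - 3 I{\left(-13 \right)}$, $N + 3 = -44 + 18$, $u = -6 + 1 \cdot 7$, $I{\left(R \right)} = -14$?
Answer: $\frac{23}{770} \approx 0.02987$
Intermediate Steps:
$u = 1$ ($u = -6 + 7 = 1$)
$N = -29$ ($N = -3 + \left(-44 + 18\right) = -3 - 26 = -29$)
$O{\left(z,X \right)} = - \frac{196}{23}$ ($O{\left(z,X \right)} = \frac{4}{-3 + \frac{-29 + 153}{48 + 1}} = \frac{4}{-3 + \frac{124}{49}} = \frac{4}{- \frac{23}{49}} = 4 \left(- \frac{49}{23}\right) = - \frac{196}{23}$)
$M = 42$ ($M = \left(-3\right) \left(-14\right) = 42$)
$\frac{1}{M + O{\left(-115,69 \right)}} = \frac{1}{42 - \frac{196}{23}} = \frac{1}{\frac{770}{23}} = \frac{23}{770}$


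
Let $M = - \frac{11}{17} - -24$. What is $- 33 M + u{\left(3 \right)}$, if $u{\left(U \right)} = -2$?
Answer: $- \frac{13135}{17} \approx -772.65$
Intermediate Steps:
$M = \frac{397}{17}$ ($M = \left(-11\right) \frac{1}{17} + 24 = - \frac{11}{17} + 24 = \frac{397}{17} \approx 23.353$)
$- 33 M + u{\left(3 \right)} = \left(-33\right) \frac{397}{17} - 2 = - \frac{13101}{17} - 2 = - \frac{13135}{17}$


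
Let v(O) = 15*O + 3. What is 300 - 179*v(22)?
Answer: -59307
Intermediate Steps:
v(O) = 3 + 15*O
300 - 179*v(22) = 300 - 179*(3 + 15*22) = 300 - 179*(3 + 330) = 300 - 179*333 = 300 - 59607 = -59307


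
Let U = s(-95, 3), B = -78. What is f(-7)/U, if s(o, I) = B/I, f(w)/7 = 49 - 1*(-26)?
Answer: -525/26 ≈ -20.192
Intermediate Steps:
f(w) = 525 (f(w) = 7*(49 - 1*(-26)) = 7*(49 + 26) = 7*75 = 525)
s(o, I) = -78/I
U = -26 (U = -78/3 = -78*1/3 = -26)
f(-7)/U = 525/(-26) = 525*(-1/26) = -525/26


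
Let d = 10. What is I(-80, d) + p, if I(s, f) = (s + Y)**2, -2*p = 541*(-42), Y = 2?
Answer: 17445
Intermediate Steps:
p = 11361 (p = -541*(-42)/2 = -1/2*(-22722) = 11361)
I(s, f) = (2 + s)**2 (I(s, f) = (s + 2)**2 = (2 + s)**2)
I(-80, d) + p = (2 - 80)**2 + 11361 = (-78)**2 + 11361 = 6084 + 11361 = 17445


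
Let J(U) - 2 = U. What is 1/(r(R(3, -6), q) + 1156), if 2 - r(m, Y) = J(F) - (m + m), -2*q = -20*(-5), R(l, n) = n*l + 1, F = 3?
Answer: 1/1119 ≈ 0.00089366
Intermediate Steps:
J(U) = 2 + U
R(l, n) = 1 + l*n (R(l, n) = l*n + 1 = 1 + l*n)
q = -50 (q = -(-10)*(-5) = -1/2*100 = -50)
r(m, Y) = -3 + 2*m (r(m, Y) = 2 - ((2 + 3) - (m + m)) = 2 - (5 - 2*m) = 2 + (-5 + 2*m) = -3 + 2*m)
1/(r(R(3, -6), q) + 1156) = 1/((-3 + 2*(1 + 3*(-6))) + 1156) = 1/((-3 + 2*(1 - 18)) + 1156) = 1/((-3 + 2*(-17)) + 1156) = 1/((-3 - 34) + 1156) = 1/(-37 + 1156) = 1/1119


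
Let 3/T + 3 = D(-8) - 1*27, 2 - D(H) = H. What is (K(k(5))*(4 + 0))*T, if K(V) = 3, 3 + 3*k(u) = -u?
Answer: -9/5 ≈ -1.8000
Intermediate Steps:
k(u) = -1 - u/3 (k(u) = -1 + (-u)/3 = -1 - u/3)
D(H) = 2 - H
T = -3/20 (T = 3/(-3 + ((2 - 1*(-8)) - 1*27)) = 3/(-3 + ((2 + 8) - 27)) = 3/(-3 + (10 - 27)) = 3/(-3 - 17) = 3/(-20) = 3*(-1/20) = -3/20 ≈ -0.15000)
(K(k(5))*(4 + 0))*T = (3*(4 + 0))*(-3/20) = (3*4)*(-3/20) = 12*(-3/20) = -9/5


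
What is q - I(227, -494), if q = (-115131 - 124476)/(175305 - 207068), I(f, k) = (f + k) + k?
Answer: 24411250/31763 ≈ 768.54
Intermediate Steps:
I(f, k) = f + 2*k
q = 239607/31763 (q = -239607/(-31763) = -239607*(-1/31763) = 239607/31763 ≈ 7.5436)
q - I(227, -494) = 239607/31763 - (227 + 2*(-494)) = 239607/31763 - (227 - 988) = 239607/31763 - 1*(-761) = 239607/31763 + 761 = 24411250/31763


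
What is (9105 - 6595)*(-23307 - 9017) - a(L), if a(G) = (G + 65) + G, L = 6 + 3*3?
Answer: -81133335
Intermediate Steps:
L = 15 (L = 6 + 9 = 15)
a(G) = 65 + 2*G (a(G) = (65 + G) + G = 65 + 2*G)
(9105 - 6595)*(-23307 - 9017) - a(L) = (9105 - 6595)*(-23307 - 9017) - (65 + 2*15) = 2510*(-32324) - (65 + 30) = -81133240 - 1*95 = -81133240 - 95 = -81133335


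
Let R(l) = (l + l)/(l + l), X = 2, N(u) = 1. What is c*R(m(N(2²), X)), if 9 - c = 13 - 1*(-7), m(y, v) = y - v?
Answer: -11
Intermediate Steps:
R(l) = 1 (R(l) = (2*l)/((2*l)) = (2*l)*(1/(2*l)) = 1)
c = -11 (c = 9 - (13 - 1*(-7)) = 9 - (13 + 7) = 9 - 1*20 = 9 - 20 = -11)
c*R(m(N(2²), X)) = -11*1 = -11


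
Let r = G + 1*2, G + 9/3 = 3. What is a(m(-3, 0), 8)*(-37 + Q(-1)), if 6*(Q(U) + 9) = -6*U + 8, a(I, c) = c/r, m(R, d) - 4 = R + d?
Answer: -524/3 ≈ -174.67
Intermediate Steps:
G = 0 (G = -3 + 3 = 0)
r = 2 (r = 0 + 1*2 = 0 + 2 = 2)
m(R, d) = 4 + R + d (m(R, d) = 4 + (R + d) = 4 + R + d)
a(I, c) = c/2
Q(U) = -23/3 - U (Q(U) = -9 + (-6*U + 8)/6 = -9 + (8 - 6*U)/6 = -9 + (4/3 - U) = -23/3 - U)
a(m(-3, 0), 8)*(-37 + Q(-1)) = ((½)*8)*(-37 + (-23/3 - 1*(-1))) = 4*(-37 + (-23/3 + 1)) = 4*(-37 - 20/3) = 4*(-131/3) = -524/3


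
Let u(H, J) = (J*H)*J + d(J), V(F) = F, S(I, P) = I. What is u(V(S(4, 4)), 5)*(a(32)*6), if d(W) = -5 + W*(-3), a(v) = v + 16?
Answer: 23040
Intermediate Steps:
a(v) = 16 + v
d(W) = -5 - 3*W
u(H, J) = -5 - 3*J + H*J² (u(H, J) = (J*H)*J + (-5 - 3*J) = (H*J)*J + (-5 - 3*J) = H*J² + (-5 - 3*J) = -5 - 3*J + H*J²)
u(V(S(4, 4)), 5)*(a(32)*6) = (-5 - 3*5 + 4*5²)*((16 + 32)*6) = (-5 - 15 + 4*25)*(48*6) = (-5 - 15 + 100)*288 = 80*288 = 23040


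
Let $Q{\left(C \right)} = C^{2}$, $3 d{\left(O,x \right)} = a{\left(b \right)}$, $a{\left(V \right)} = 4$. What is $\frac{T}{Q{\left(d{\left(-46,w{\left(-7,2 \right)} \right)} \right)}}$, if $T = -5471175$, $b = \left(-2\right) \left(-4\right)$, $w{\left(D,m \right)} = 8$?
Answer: $- \frac{49240575}{16} \approx -3.0775 \cdot 10^{6}$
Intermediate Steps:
$b = 8$
$d{\left(O,x \right)} = \frac{4}{3}$ ($d{\left(O,x \right)} = \frac{1}{3} \cdot 4 = \frac{4}{3}$)
$\frac{T}{Q{\left(d{\left(-46,w{\left(-7,2 \right)} \right)} \right)}} = - \frac{5471175}{\left(\frac{4}{3}\right)^{2}} = - \frac{5471175}{\frac{16}{9}} = \left(-5471175\right) \frac{9}{16} = - \frac{49240575}{16}$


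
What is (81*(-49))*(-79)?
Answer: 313551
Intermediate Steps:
(81*(-49))*(-79) = -3969*(-79) = 313551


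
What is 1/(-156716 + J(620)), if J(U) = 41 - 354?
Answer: -1/157029 ≈ -6.3683e-6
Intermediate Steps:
J(U) = -313
1/(-156716 + J(620)) = 1/(-156716 - 313) = 1/(-157029) = -1/157029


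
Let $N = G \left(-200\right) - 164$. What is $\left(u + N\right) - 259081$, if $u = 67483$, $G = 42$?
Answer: $-200162$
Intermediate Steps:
$N = -8564$ ($N = 42 \left(-200\right) - 164 = -8400 - 164 = -8564$)
$\left(u + N\right) - 259081 = \left(67483 - 8564\right) - 259081 = 58919 - 259081 = -200162$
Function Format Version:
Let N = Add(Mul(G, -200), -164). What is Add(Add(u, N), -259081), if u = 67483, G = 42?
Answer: -200162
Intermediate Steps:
N = -8564 (N = Add(Mul(42, -200), -164) = Add(-8400, -164) = -8564)
Add(Add(u, N), -259081) = Add(Add(67483, -8564), -259081) = Add(58919, -259081) = -200162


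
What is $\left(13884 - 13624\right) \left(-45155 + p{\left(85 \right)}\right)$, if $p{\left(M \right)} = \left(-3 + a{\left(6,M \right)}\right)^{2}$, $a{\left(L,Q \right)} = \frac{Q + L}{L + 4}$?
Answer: $- \frac{58653127}{5} \approx -1.1731 \cdot 10^{7}$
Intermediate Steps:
$a{\left(L,Q \right)} = \frac{L + Q}{4 + L}$
$p{\left(M \right)} = \left(- \frac{12}{5} + \frac{M}{10}\right)^{2}$ ($p{\left(M \right)} = \left(-3 + \frac{6 + M}{4 + 6}\right)^{2} = \left(-3 + \frac{6 + M}{10}\right)^{2} = \left(-3 + \left(\frac{3}{5} + \frac{M}{10}\right)\right)^{2} = \left(- \frac{12}{5} + \frac{M}{10}\right)^{2}$)
$\left(13884 - 13624\right) \left(-45155 + p{\left(85 \right)}\right) = \left(13884 - 13624\right) \left(-45155 + \frac{\left(-24 + 85\right)^{2}}{100}\right) = 260 \left(-45155 + \frac{61^{2}}{100}\right) = 260 \left(-45155 + \frac{1}{100} \cdot 3721\right) = 260 \left(-45155 + \frac{3721}{100}\right) = 260 \left(- \frac{4511779}{100}\right) = - \frac{58653127}{5}$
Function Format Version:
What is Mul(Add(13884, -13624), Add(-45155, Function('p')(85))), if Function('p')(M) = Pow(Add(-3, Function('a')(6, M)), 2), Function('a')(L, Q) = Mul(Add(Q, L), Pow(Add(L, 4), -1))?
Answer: Rational(-58653127, 5) ≈ -1.1731e+7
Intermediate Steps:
Function('a')(L, Q) = Mul(Pow(Add(4, L), -1), Add(L, Q)) (Function('a')(L, Q) = Mul(Add(L, Q), Pow(Add(4, L), -1)) = Mul(Pow(Add(4, L), -1), Add(L, Q)))
Function('p')(M) = Pow(Add(Rational(-12, 5), Mul(Rational(1, 10), M)), 2) (Function('p')(M) = Pow(Add(-3, Mul(Pow(Add(4, 6), -1), Add(6, M))), 2) = Pow(Add(-3, Mul(Pow(10, -1), Add(6, M))), 2) = Pow(Add(-3, Mul(Rational(1, 10), Add(6, M))), 2) = Pow(Add(-3, Add(Rational(3, 5), Mul(Rational(1, 10), M))), 2) = Pow(Add(Rational(-12, 5), Mul(Rational(1, 10), M)), 2))
Mul(Add(13884, -13624), Add(-45155, Function('p')(85))) = Mul(Add(13884, -13624), Add(-45155, Mul(Rational(1, 100), Pow(Add(-24, 85), 2)))) = Mul(260, Add(-45155, Mul(Rational(1, 100), Pow(61, 2)))) = Mul(260, Add(-45155, Mul(Rational(1, 100), 3721))) = Mul(260, Add(-45155, Rational(3721, 100))) = Mul(260, Rational(-4511779, 100)) = Rational(-58653127, 5)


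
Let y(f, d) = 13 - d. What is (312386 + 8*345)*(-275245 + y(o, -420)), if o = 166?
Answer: -86605902552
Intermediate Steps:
(312386 + 8*345)*(-275245 + y(o, -420)) = (312386 + 8*345)*(-275245 + (13 - 1*(-420))) = (312386 + 2760)*(-275245 + (13 + 420)) = 315146*(-275245 + 433) = 315146*(-274812) = -86605902552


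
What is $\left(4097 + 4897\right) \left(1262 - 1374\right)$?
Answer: $-1007328$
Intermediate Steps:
$\left(4097 + 4897\right) \left(1262 - 1374\right) = 8994 \left(1262 - 1374\right) = 8994 \left(-112\right) = -1007328$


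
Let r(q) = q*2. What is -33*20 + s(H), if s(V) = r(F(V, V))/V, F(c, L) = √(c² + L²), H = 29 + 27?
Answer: -660 + 2*√2 ≈ -657.17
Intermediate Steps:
H = 56
F(c, L) = √(L² + c²)
r(q) = 2*q
s(V) = 2*√2*√(V²)/V (s(V) = (2*√(V² + V²))/V = (2*√(2*V²))/V = (2*(√2*√(V²)))/V = (2*√2*√(V²))/V = 2*√2*√(V²)/V)
-33*20 + s(H) = -33*20 + 2*√2*√(56²)/56 = -660 + 2*√2*(1/56)*√3136 = -660 + 2*√2*(1/56)*56 = -660 + 2*√2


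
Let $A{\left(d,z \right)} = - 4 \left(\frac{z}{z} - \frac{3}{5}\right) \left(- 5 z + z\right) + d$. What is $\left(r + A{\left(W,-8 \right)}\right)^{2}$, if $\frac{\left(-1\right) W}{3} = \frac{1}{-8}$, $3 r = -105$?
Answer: $\frac{11785489}{1600} \approx 7365.9$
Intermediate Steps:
$r = -35$ ($r = \frac{1}{3} \left(-105\right) = -35$)
$W = \frac{3}{8}$ ($W = - \frac{3}{-8} = \left(-3\right) \left(- \frac{1}{8}\right) = \frac{3}{8} \approx 0.375$)
$A{\left(d,z \right)} = d + \frac{32 z}{5}$ ($A{\left(d,z \right)} = - 4 \left(1 - \frac{3}{5}\right) \left(- 4 z\right) + d = \left(-4\right) \frac{2}{5} \left(- 4 z\right) + d = - \frac{8 \left(- 4 z\right)}{5} + d = \frac{32 z}{5} + d = d + \frac{32 z}{5}$)
$\left(r + A{\left(W,-8 \right)}\right)^{2} = \left(-35 + \left(\frac{3}{8} + \frac{32}{5} \left(-8\right)\right)\right)^{2} = \left(-35 + \left(\frac{3}{8} - \frac{256}{5}\right)\right)^{2} = \left(-35 - \frac{2033}{40}\right)^{2} = \left(- \frac{3433}{40}\right)^{2} = \frac{11785489}{1600}$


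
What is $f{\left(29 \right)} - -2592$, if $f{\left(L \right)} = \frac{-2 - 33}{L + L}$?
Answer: $\frac{150301}{58} \approx 2591.4$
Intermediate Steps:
$f{\left(L \right)} = - \frac{35}{2 L}$
$f{\left(29 \right)} - -2592 = - \frac{35}{2 \cdot 29} - -2592 = \left(- \frac{35}{2}\right) \frac{1}{29} + 2592 = - \frac{35}{58} + 2592 = \frac{150301}{58}$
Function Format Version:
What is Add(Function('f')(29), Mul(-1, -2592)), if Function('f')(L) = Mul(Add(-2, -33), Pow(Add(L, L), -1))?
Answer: Rational(150301, 58) ≈ 2591.4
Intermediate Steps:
Function('f')(L) = Mul(Rational(-35, 2), Pow(L, -1)) (Function('f')(L) = Mul(-35, Pow(Mul(2, L), -1)) = Mul(-35, Mul(Rational(1, 2), Pow(L, -1))) = Mul(Rational(-35, 2), Pow(L, -1)))
Add(Function('f')(29), Mul(-1, -2592)) = Add(Mul(Rational(-35, 2), Pow(29, -1)), Mul(-1, -2592)) = Add(Mul(Rational(-35, 2), Rational(1, 29)), 2592) = Add(Rational(-35, 58), 2592) = Rational(150301, 58)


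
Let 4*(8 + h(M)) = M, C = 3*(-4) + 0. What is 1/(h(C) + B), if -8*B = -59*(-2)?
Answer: -4/103 ≈ -0.038835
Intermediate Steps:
C = -12 (C = -12 + 0 = -12)
h(M) = -8 + M/4
B = -59/4 (B = -(-59)*(-2)/8 = -1/8*118 = -59/4 ≈ -14.750)
1/(h(C) + B) = 1/((-8 + (1/4)*(-12)) - 59/4) = 1/((-8 - 3) - 59/4) = 1/(-11 - 59/4) = 1/(-103/4) = -4/103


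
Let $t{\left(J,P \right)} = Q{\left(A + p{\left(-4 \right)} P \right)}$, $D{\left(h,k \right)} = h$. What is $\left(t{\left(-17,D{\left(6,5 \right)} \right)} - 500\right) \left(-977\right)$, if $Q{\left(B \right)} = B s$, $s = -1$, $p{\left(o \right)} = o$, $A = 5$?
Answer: $469937$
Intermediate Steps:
$Q{\left(B \right)} = - B$ ($Q{\left(B \right)} = B \left(-1\right) = - B$)
$t{\left(J,P \right)} = -5 + 4 P$ ($t{\left(J,P \right)} = - (5 - 4 P) = -5 + 4 P$)
$\left(t{\left(-17,D{\left(6,5 \right)} \right)} - 500\right) \left(-977\right) = \left(\left(-5 + 4 \cdot 6\right) - 500\right) \left(-977\right) = \left(\left(-5 + 24\right) - 500\right) \left(-977\right) = \left(19 - 500\right) \left(-977\right) = \left(-481\right) \left(-977\right) = 469937$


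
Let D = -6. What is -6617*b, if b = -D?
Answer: -39702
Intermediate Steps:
b = 6 (b = -1*(-6) = 6)
-6617*b = -6617*6 = -39702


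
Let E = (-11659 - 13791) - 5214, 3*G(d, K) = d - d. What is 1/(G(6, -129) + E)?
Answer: -1/30664 ≈ -3.2612e-5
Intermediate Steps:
G(d, K) = 0 (G(d, K) = (d - d)/3 = (⅓)*0 = 0)
E = -30664 (E = -25450 - 5214 = -30664)
1/(G(6, -129) + E) = 1/(0 - 30664) = 1/(-30664) = -1/30664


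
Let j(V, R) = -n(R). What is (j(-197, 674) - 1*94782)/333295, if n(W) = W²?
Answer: -549058/333295 ≈ -1.6474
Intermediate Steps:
j(V, R) = -R²
(j(-197, 674) - 1*94782)/333295 = (-1*674² - 1*94782)/333295 = (-1*454276 - 94782)*(1/333295) = (-454276 - 94782)*(1/333295) = -549058*1/333295 = -549058/333295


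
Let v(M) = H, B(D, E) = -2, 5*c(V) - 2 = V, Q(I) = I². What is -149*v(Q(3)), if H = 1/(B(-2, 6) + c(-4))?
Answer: 745/12 ≈ 62.083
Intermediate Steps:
c(V) = ⅖ + V/5
H = -5/12 (H = 1/(-2 + (⅖ + (⅕)*(-4))) = 1/(-2 + (⅖ - ⅘)) = 1/(-2 - ⅖) = 1/(-12/5) = -5/12 ≈ -0.41667)
v(M) = -5/12
-149*v(Q(3)) = -149*(-5/12) = 745/12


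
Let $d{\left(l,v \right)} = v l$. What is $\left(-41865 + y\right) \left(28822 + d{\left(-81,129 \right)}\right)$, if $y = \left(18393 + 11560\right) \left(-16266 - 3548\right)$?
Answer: $-10904937842411$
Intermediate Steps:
$y = -593488742$ ($y = 29953 \left(-19814\right) = -593488742$)
$d{\left(l,v \right)} = l v$
$\left(-41865 + y\right) \left(28822 + d{\left(-81,129 \right)}\right) = \left(-41865 - 593488742\right) \left(28822 - 10449\right) = - 593530607 \left(28822 - 10449\right) = \left(-593530607\right) 18373 = -10904937842411$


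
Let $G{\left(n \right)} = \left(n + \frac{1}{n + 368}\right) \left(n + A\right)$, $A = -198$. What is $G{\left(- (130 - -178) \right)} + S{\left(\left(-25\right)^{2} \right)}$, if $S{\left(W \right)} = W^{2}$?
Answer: $\frac{16393937}{30} \approx 5.4647 \cdot 10^{5}$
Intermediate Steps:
$G{\left(n \right)} = \left(-198 + n\right) \left(n + \frac{1}{368 + n}\right)$ ($G{\left(n \right)} = \left(n + \frac{1}{n + 368}\right) \left(n - 198\right) = \left(n + \frac{1}{368 + n}\right) \left(-198 + n\right) = \left(-198 + n\right) \left(n + \frac{1}{368 + n}\right)$)
$G{\left(- (130 - -178) \right)} + S{\left(\left(-25\right)^{2} \right)} = \frac{-198 + \left(- (130 - -178)\right)^{3} - 72863 \left(- (130 - -178)\right) + 170 \left(- (130 - -178)\right)^{2}}{368 - \left(130 - -178\right)} + \left(\left(-25\right)^{2}\right)^{2} = \frac{-198 + \left(- (130 + 178)\right)^{3} - 72863 \left(- (130 + 178)\right) + 170 \left(- (130 + 178)\right)^{2}}{368 - \left(130 + 178\right)} + 625^{2} = \frac{-198 + \left(\left(-1\right) 308\right)^{3} - 72863 \left(\left(-1\right) 308\right) + 170 \left(\left(-1\right) 308\right)^{2}}{368 - 308} + 390625 = \frac{-198 + \left(-308\right)^{3} - -22441804 + 170 \left(-308\right)^{2}}{368 - 308} + 390625 = \frac{-198 - 29218112 + 22441804 + 170 \cdot 94864}{60} + 390625 = \frac{-198 - 29218112 + 22441804 + 16126880}{60} + 390625 = \frac{1}{60} \cdot 9350374 + 390625 = \frac{4675187}{30} + 390625 = \frac{16393937}{30}$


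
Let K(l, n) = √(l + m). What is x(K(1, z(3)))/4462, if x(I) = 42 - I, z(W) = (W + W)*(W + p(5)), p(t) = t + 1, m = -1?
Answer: 21/2231 ≈ 0.0094128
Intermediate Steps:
p(t) = 1 + t
z(W) = 2*W*(6 + W) (z(W) = (W + W)*(W + (1 + 5)) = (2*W)*(W + 6) = (2*W)*(6 + W) = 2*W*(6 + W))
K(l, n) = √(-1 + l) (K(l, n) = √(l - 1) = √(-1 + l))
x(K(1, z(3)))/4462 = (42 - √(-1 + 1))/4462 = (42 - √0)*(1/4462) = (42 - 1*0)*(1/4462) = (42 + 0)*(1/4462) = 42*(1/4462) = 21/2231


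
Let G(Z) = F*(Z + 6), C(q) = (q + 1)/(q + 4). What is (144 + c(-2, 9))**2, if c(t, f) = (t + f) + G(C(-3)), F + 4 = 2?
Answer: 20449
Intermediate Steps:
F = -2 (F = -4 + 2 = -2)
C(q) = (1 + q)/(4 + q)
G(Z) = -12 - 2*Z (G(Z) = -2*(Z + 6) = -2*(6 + Z) = -12 - 2*Z)
c(t, f) = -8 + f + t (c(t, f) = (t + f) + (-12 - 2*(1 - 3)/(4 - 3)) = (f + t) + (-12 - 2*(-2)/1) = (f + t) + (-12 - 2*(-2)) = (f + t) + (-12 + 4) = (f + t) - 8 = -8 + f + t)
(144 + c(-2, 9))**2 = (144 + (-8 + 9 - 2))**2 = (144 - 1)**2 = 143**2 = 20449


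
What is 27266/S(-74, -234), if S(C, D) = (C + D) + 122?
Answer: -13633/93 ≈ -146.59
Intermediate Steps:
S(C, D) = 122 + C + D
27266/S(-74, -234) = 27266/(122 - 74 - 234) = 27266/(-186) = 27266*(-1/186) = -13633/93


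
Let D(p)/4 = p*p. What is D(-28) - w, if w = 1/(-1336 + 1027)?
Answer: 969025/309 ≈ 3136.0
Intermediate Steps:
D(p) = 4*p² (D(p) = 4*(p*p) = 4*p²)
w = -1/309 (w = 1/(-309) = -1/309 ≈ -0.0032362)
D(-28) - w = 4*(-28)² - 1*(-1/309) = 4*784 + 1/309 = 3136 + 1/309 = 969025/309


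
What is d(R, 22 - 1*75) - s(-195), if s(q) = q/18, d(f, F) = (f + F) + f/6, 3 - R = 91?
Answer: -869/6 ≈ -144.83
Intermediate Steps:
R = -88 (R = 3 - 1*91 = 3 - 91 = -88)
d(f, F) = F + 7*f/6 (d(f, F) = (F + f) + f*(1/6) = (F + f) + f/6 = F + 7*f/6)
s(q) = q/18 (s(q) = q*(1/18) = q/18)
d(R, 22 - 1*75) - s(-195) = ((22 - 1*75) + (7/6)*(-88)) - (-195)/18 = ((22 - 75) - 308/3) - 1*(-65/6) = (-53 - 308/3) + 65/6 = -467/3 + 65/6 = -869/6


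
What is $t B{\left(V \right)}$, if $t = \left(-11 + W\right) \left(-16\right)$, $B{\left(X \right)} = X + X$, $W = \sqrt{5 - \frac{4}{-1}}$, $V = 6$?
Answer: $1536$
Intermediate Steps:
$W = 3$ ($W = \sqrt{5 - -4} = \sqrt{5 + 4} = \sqrt{9} = 3$)
$B{\left(X \right)} = 2 X$
$t = 128$ ($t = \left(-11 + 3\right) \left(-16\right) = \left(-8\right) \left(-16\right) = 128$)
$t B{\left(V \right)} = 128 \cdot 2 \cdot 6 = 128 \cdot 12 = 1536$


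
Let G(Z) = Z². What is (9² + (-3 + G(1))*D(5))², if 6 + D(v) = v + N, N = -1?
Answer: 7225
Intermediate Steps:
D(v) = -7 + v (D(v) = -6 + (v - 1) = -6 + (-1 + v) = -7 + v)
(9² + (-3 + G(1))*D(5))² = (9² + (-3 + 1²)*(-7 + 5))² = (81 + (-3 + 1)*(-2))² = (81 - 2*(-2))² = (81 + 4)² = 85² = 7225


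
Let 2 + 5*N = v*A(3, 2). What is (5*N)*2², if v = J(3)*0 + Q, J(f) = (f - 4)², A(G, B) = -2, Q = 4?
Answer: -40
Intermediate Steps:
J(f) = (-4 + f)²
v = 4 (v = (-4 + 3)²*0 + 4 = (-1)²*0 + 4 = 1*0 + 4 = 0 + 4 = 4)
N = -2 (N = -⅖ + (4*(-2))/5 = -⅖ + (⅕)*(-8) = -⅖ - 8/5 = -2)
(5*N)*2² = (5*(-2))*2² = -10*4 = -40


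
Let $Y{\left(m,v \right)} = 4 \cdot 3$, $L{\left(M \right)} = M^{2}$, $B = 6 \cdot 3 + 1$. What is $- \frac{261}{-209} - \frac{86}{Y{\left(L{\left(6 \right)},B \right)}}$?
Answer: $- \frac{7421}{1254} \approx -5.9179$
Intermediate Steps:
$B = 19$ ($B = 18 + 1 = 19$)
$Y{\left(m,v \right)} = 12$
$- \frac{261}{-209} - \frac{86}{Y{\left(L{\left(6 \right)},B \right)}} = - \frac{261}{-209} - \frac{86}{12} = \left(-261\right) \left(- \frac{1}{209}\right) - \frac{43}{6} = \frac{261}{209} - \frac{43}{6} = - \frac{7421}{1254}$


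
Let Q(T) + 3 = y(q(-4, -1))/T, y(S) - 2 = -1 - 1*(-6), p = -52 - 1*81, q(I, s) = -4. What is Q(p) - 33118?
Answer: -629300/19 ≈ -33121.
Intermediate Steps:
p = -133 (p = -52 - 81 = -133)
y(S) = 7 (y(S) = 2 + (-1 - 1*(-6)) = 2 + (-1 + 6) = 2 + 5 = 7)
Q(T) = -3 + 7/T
Q(p) - 33118 = (-3 + 7/(-133)) - 33118 = (-3 + 7*(-1/133)) - 33118 = (-3 - 1/19) - 33118 = -58/19 - 33118 = -629300/19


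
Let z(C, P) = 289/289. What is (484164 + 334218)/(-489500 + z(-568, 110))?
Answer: -818382/489499 ≈ -1.6719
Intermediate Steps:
z(C, P) = 1 (z(C, P) = 289*(1/289) = 1)
(484164 + 334218)/(-489500 + z(-568, 110)) = (484164 + 334218)/(-489500 + 1) = 818382/(-489499) = 818382*(-1/489499) = -818382/489499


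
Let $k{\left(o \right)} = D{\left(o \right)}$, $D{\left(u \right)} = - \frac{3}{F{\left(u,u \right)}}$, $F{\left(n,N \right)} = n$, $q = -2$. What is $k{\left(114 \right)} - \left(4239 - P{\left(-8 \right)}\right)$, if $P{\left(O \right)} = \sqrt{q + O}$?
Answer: $- \frac{161083}{38} + i \sqrt{10} \approx -4239.0 + 3.1623 i$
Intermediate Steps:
$D{\left(u \right)} = - \frac{3}{u}$
$P{\left(O \right)} = \sqrt{-2 + O}$
$k{\left(o \right)} = - \frac{3}{o}$
$k{\left(114 \right)} - \left(4239 - P{\left(-8 \right)}\right) = - \frac{3}{114} - \left(4239 - \sqrt{-2 - 8}\right) = \left(-3\right) \frac{1}{114} - \left(4239 - \sqrt{-10}\right) = - \frac{1}{38} - \left(4239 - i \sqrt{10}\right) = - \frac{161083}{38} + i \sqrt{10}$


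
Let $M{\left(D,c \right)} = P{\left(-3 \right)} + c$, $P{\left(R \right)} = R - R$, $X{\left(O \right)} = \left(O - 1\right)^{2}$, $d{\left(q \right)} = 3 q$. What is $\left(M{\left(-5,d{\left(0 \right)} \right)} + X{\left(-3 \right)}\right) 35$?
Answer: $560$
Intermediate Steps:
$X{\left(O \right)} = \left(-1 + O\right)^{2}$
$P{\left(R \right)} = 0$
$M{\left(D,c \right)} = c$ ($M{\left(D,c \right)} = 0 + c = c$)
$\left(M{\left(-5,d{\left(0 \right)} \right)} + X{\left(-3 \right)}\right) 35 = \left(3 \cdot 0 + \left(-1 - 3\right)^{2}\right) 35 = \left(0 + \left(-4\right)^{2}\right) 35 = \left(0 + 16\right) 35 = 16 \cdot 35 = 560$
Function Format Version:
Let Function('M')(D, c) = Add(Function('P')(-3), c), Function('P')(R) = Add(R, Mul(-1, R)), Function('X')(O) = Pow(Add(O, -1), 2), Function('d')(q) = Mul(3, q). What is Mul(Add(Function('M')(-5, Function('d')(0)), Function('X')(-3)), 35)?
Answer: 560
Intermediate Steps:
Function('X')(O) = Pow(Add(-1, O), 2)
Function('P')(R) = 0
Function('M')(D, c) = c (Function('M')(D, c) = Add(0, c) = c)
Mul(Add(Function('M')(-5, Function('d')(0)), Function('X')(-3)), 35) = Mul(Add(Mul(3, 0), Pow(Add(-1, -3), 2)), 35) = Mul(Add(0, Pow(-4, 2)), 35) = Mul(Add(0, 16), 35) = Mul(16, 35) = 560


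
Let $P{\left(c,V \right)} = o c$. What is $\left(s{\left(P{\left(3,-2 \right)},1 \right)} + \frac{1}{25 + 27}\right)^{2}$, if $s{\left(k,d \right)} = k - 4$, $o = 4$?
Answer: $\frac{173889}{2704} \approx 64.308$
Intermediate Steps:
$P{\left(c,V \right)} = 4 c$
$s{\left(k,d \right)} = -4 + k$ ($s{\left(k,d \right)} = k - 4 = -4 + k$)
$\left(s{\left(P{\left(3,-2 \right)},1 \right)} + \frac{1}{25 + 27}\right)^{2} = \left(\left(-4 + 4 \cdot 3\right) + \frac{1}{25 + 27}\right)^{2} = \left(\left(-4 + 12\right) + \frac{1}{52}\right)^{2} = \left(8 + \frac{1}{52}\right)^{2} = \left(\frac{417}{52}\right)^{2} = \frac{173889}{2704}$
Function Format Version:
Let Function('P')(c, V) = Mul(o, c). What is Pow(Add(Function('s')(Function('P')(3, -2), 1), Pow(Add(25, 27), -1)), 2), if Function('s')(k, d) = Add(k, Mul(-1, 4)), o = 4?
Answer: Rational(173889, 2704) ≈ 64.308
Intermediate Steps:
Function('P')(c, V) = Mul(4, c)
Function('s')(k, d) = Add(-4, k) (Function('s')(k, d) = Add(k, -4) = Add(-4, k))
Pow(Add(Function('s')(Function('P')(3, -2), 1), Pow(Add(25, 27), -1)), 2) = Pow(Add(Add(-4, Mul(4, 3)), Pow(Add(25, 27), -1)), 2) = Pow(Add(Add(-4, 12), Pow(52, -1)), 2) = Pow(Add(8, Rational(1, 52)), 2) = Pow(Rational(417, 52), 2) = Rational(173889, 2704)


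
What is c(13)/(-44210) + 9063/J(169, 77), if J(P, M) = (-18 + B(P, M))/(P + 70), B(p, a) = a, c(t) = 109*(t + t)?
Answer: 47880606382/1304195 ≈ 36713.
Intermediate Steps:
c(t) = 218*t (c(t) = 109*(2*t) = 218*t)
J(P, M) = (-18 + M)/(70 + P) (J(P, M) = (-18 + M)/(P + 70) = (-18 + M)/(70 + P))
c(13)/(-44210) + 9063/J(169, 77) = (218*13)/(-44210) + 9063/(((-18 + 77)/(70 + 169))) = 2834*(-1/44210) + 9063/((59/239)) = -1417/22105 + 9063/(((1/239)*59)) = -1417/22105 + 9063/(59/239) = -1417/22105 + 9063*(239/59) = -1417/22105 + 2166057/59 = 47880606382/1304195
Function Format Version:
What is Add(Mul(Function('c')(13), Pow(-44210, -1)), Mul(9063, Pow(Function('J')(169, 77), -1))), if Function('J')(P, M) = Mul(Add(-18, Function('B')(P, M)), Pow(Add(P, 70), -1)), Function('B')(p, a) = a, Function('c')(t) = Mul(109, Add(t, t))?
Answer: Rational(47880606382, 1304195) ≈ 36713.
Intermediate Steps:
Function('c')(t) = Mul(218, t) (Function('c')(t) = Mul(109, Mul(2, t)) = Mul(218, t))
Function('J')(P, M) = Mul(Pow(Add(70, P), -1), Add(-18, M)) (Function('J')(P, M) = Mul(Add(-18, M), Pow(Add(P, 70), -1)) = Mul(Add(-18, M), Pow(Add(70, P), -1)) = Mul(Pow(Add(70, P), -1), Add(-18, M)))
Add(Mul(Function('c')(13), Pow(-44210, -1)), Mul(9063, Pow(Function('J')(169, 77), -1))) = Add(Mul(Mul(218, 13), Pow(-44210, -1)), Mul(9063, Pow(Mul(Pow(Add(70, 169), -1), Add(-18, 77)), -1))) = Add(Mul(2834, Rational(-1, 44210)), Mul(9063, Pow(Mul(Pow(239, -1), 59), -1))) = Add(Rational(-1417, 22105), Mul(9063, Pow(Mul(Rational(1, 239), 59), -1))) = Add(Rational(-1417, 22105), Mul(9063, Pow(Rational(59, 239), -1))) = Add(Rational(-1417, 22105), Mul(9063, Rational(239, 59))) = Add(Rational(-1417, 22105), Rational(2166057, 59)) = Rational(47880606382, 1304195)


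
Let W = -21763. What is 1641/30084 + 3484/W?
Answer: -23033191/218239364 ≈ -0.10554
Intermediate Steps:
1641/30084 + 3484/W = 1641/30084 + 3484/(-21763) = 1641*(1/30084) + 3484*(-1/21763) = 547/10028 - 3484/21763 = -23033191/218239364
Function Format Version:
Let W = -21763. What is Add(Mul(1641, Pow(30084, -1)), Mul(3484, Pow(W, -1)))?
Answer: Rational(-23033191, 218239364) ≈ -0.10554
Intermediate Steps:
Add(Mul(1641, Pow(30084, -1)), Mul(3484, Pow(W, -1))) = Add(Mul(1641, Pow(30084, -1)), Mul(3484, Pow(-21763, -1))) = Add(Mul(1641, Rational(1, 30084)), Mul(3484, Rational(-1, 21763))) = Add(Rational(547, 10028), Rational(-3484, 21763)) = Rational(-23033191, 218239364)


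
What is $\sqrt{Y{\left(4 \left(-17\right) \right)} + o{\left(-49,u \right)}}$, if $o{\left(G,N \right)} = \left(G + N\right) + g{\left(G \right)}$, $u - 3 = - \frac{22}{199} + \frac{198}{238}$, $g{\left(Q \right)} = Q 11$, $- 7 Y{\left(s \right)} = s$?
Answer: $\frac{i \sqrt{322209795698}}{23681} \approx 23.97 i$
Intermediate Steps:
$Y{\left(s \right)} = - \frac{s}{7}$
$g{\left(Q \right)} = 11 Q$
$u = \frac{88126}{23681}$ ($u = 3 + \left(- \frac{22}{199} + \frac{198}{238}\right) = 3 + \left(\left(-22\right) \frac{1}{199} + 198 \cdot \frac{1}{238}\right) = 3 + \left(- \frac{22}{199} + \frac{99}{119}\right) = 3 + \frac{17083}{23681} = \frac{88126}{23681} \approx 3.7214$)
$o{\left(G,N \right)} = N + 12 G$ ($o{\left(G,N \right)} = \left(G + N\right) + 11 G = N + 12 G$)
$\sqrt{Y{\left(4 \left(-17\right) \right)} + o{\left(-49,u \right)}} = \sqrt{- \frac{4 \left(-17\right)}{7} + \left(\frac{88126}{23681} + 12 \left(-49\right)\right)} = \sqrt{\left(- \frac{1}{7}\right) \left(-68\right) + \left(\frac{88126}{23681} - 588\right)} = \sqrt{\frac{68}{7} - \frac{13836302}{23681}} = \sqrt{- \frac{13606258}{23681}} = \frac{i \sqrt{322209795698}}{23681}$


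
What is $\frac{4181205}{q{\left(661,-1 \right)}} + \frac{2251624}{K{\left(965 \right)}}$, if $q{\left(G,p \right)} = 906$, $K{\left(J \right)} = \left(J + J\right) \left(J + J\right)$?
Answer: $\frac{1298050872987}{281229950} \approx 4615.6$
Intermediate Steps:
$K{\left(J \right)} = 4 J^{2}$ ($K{\left(J \right)} = 2 J 2 J = 4 J^{2}$)
$\frac{4181205}{q{\left(661,-1 \right)}} + \frac{2251624}{K{\left(965 \right)}} = \frac{4181205}{906} + \frac{2251624}{4 \cdot 965^{2}} = 4181205 \cdot \frac{1}{906} + \frac{2251624}{4 \cdot 931225} = \frac{1393735}{302} + \frac{2251624}{3724900} = \frac{1393735}{302} + 2251624 \cdot \frac{1}{3724900} = \frac{1393735}{302} + \frac{562906}{931225} = \frac{1298050872987}{281229950}$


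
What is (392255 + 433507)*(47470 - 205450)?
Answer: -130453880760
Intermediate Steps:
(392255 + 433507)*(47470 - 205450) = 825762*(-157980) = -130453880760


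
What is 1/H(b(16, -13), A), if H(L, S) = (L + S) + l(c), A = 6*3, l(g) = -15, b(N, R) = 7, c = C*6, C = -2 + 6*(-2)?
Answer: ⅒ ≈ 0.10000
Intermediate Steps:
C = -14 (C = -2 - 12 = -14)
c = -84 (c = -14*6 = -84)
A = 18
H(L, S) = -15 + L + S (H(L, S) = (L + S) - 15 = -15 + L + S)
1/H(b(16, -13), A) = 1/(-15 + 7 + 18) = 1/10 = ⅒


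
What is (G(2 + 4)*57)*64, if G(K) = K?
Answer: 21888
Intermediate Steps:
(G(2 + 4)*57)*64 = ((2 + 4)*57)*64 = (6*57)*64 = 342*64 = 21888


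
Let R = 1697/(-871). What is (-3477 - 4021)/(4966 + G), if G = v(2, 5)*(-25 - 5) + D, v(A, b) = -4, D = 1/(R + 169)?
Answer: -1090973996/740024043 ≈ -1.4742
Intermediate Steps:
R = -1697/871 (R = 1697*(-1/871) = -1697/871 ≈ -1.9483)
D = 871/145502 (D = 1/(-1697/871 + 169) = 1/(145502/871) = 871/145502 ≈ 0.0059862)
G = 17461111/145502 (G = -4*(-25 - 5) + 871/145502 = -4*(-30) + 871/145502 = 120 + 871/145502 = 17461111/145502 ≈ 120.01)
(-3477 - 4021)/(4966 + G) = (-3477 - 4021)/(4966 + 17461111/145502) = -7498/740024043/145502 = -7498*145502/740024043 = -1090973996/740024043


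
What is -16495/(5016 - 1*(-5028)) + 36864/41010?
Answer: -51032989/68650740 ≈ -0.74337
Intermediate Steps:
-16495/(5016 - 1*(-5028)) + 36864/41010 = -16495/(5016 + 5028) + 36864*(1/41010) = -16495/10044 + 6144/6835 = -51032989/68650740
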